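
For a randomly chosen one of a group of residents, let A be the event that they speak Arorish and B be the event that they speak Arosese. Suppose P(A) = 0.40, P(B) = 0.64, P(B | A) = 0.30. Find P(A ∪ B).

P(A ∩ B) = P(A)·P(B|A) = 0.40 × 0.30 = 0.12
Apply inclusion-exclusion:
P(A ∪ B) = 0.40 + 0.64 − 0.12 = 0.92

0.92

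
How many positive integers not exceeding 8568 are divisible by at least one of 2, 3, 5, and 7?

6610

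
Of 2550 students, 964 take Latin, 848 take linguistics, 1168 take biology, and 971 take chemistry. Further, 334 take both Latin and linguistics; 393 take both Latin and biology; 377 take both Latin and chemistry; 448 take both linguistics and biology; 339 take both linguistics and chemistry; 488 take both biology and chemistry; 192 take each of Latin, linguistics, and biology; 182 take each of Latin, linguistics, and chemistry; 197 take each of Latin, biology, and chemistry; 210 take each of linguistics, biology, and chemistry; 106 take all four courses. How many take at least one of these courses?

2247

N(≥1) = 964 + 848 + 1168 + 971 − 334 − 393 − 377 − 448 − 339 − 488 + 192 + 182 + 197 + 210 − 106 = 2247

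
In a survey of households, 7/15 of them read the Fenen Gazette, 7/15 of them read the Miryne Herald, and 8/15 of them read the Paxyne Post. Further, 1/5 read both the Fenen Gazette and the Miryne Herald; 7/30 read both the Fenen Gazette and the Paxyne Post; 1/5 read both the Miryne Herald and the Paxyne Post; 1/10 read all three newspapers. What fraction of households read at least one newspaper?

Apply inclusion-exclusion:
P(at least one) = 7/15 + 7/15 + 8/15 − 1/5 − 7/30 − 1/5 + 1/10 = 14/15

14/15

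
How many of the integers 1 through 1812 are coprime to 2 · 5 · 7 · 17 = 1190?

586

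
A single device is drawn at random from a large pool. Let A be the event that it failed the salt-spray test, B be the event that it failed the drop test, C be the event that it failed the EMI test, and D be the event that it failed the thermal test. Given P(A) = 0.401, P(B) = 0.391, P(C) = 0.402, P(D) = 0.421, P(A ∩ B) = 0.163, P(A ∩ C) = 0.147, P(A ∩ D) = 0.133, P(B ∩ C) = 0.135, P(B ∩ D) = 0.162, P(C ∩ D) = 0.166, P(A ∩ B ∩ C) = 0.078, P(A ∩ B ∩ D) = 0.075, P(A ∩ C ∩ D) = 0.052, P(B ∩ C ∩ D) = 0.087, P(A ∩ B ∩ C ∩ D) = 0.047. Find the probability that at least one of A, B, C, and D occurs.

0.954

P(A ∪ B ∪ C ∪ D) = 0.401 + 0.391 + 0.402 + 0.421 − 0.163 − 0.147 − 0.133 − 0.135 − 0.162 − 0.166 + 0.078 + 0.075 + 0.052 + 0.087 − 0.047 = 0.954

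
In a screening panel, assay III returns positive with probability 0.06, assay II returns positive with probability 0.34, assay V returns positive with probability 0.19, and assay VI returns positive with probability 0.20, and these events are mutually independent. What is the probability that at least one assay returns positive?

0.5979808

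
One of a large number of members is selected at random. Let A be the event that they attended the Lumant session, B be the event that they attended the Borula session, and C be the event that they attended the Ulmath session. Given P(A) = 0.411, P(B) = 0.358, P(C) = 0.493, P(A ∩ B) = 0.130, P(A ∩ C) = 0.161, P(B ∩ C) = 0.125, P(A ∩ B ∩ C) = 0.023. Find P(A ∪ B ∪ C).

Using inclusion–exclusion:
P(A ∪ B ∪ C) = 0.411 + 0.358 + 0.493 − 0.130 − 0.161 − 0.125 + 0.023 = 0.869

0.869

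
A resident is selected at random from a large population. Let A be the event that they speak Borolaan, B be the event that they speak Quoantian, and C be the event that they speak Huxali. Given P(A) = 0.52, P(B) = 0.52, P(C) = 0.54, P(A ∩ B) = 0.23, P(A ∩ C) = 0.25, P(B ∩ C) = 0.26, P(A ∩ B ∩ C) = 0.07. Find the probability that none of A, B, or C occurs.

0.09

P(A ∪ B ∪ C) = 0.52 + 0.52 + 0.54 − 0.23 − 0.25 − 0.26 + 0.07 = 0.91
P(none) = 1 − 0.91 = 0.09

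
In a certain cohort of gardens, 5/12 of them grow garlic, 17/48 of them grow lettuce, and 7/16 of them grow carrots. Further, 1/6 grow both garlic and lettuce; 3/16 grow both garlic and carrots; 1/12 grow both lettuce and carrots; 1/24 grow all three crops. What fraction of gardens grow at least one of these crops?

13/16

P(at least one) = 5/12 + 17/48 + 7/16 − 1/6 − 3/16 − 1/12 + 1/24 = 13/16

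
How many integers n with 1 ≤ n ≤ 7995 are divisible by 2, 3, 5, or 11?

6056

Using inclusion–exclusion:
3997 + 2665 + 1599 + 726 − 1332 − 799 − 363 − 533 − 242 − 145 + 266 + 121 + 72 + 48 − 24 = 6056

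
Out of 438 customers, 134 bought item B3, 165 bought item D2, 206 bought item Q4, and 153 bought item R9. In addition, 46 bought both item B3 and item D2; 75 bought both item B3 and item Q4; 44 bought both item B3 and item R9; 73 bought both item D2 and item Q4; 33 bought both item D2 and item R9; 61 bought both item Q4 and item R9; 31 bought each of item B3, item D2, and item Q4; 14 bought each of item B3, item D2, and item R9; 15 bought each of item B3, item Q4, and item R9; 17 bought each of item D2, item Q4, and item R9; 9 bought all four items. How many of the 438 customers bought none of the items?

44

By inclusion-exclusion,
|at least one| = 134 + 165 + 206 + 153 − 46 − 75 − 44 − 73 − 33 − 61 + 31 + 14 + 15 + 17 − 9 = 394
None: 438 − 394 = 44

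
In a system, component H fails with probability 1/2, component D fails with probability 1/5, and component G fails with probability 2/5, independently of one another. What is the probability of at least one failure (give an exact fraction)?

19/25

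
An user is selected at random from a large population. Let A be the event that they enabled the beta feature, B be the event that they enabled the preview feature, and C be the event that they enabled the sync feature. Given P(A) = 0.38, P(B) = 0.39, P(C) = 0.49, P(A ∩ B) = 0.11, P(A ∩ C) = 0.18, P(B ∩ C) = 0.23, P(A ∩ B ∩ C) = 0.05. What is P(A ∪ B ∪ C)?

P(A ∪ B ∪ C) = 0.38 + 0.39 + 0.49 − 0.11 − 0.18 − 0.23 + 0.05 = 0.79

0.79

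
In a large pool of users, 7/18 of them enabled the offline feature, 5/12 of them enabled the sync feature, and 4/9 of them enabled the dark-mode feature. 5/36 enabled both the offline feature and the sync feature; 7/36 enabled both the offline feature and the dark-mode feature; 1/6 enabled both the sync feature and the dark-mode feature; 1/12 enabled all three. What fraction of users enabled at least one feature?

5/6

Inclusion–exclusion gives
P(at least one) = 7/18 + 5/12 + 4/9 − 5/36 − 7/36 − 1/6 + 1/12 = 5/6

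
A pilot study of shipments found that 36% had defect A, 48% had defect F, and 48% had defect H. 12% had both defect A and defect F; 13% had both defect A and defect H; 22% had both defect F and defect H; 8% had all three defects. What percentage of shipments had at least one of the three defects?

93%

By inclusion–exclusion:
P(≥1) = 36 + 48 + 48 − 12 − 13 − 22 + 8 = 93%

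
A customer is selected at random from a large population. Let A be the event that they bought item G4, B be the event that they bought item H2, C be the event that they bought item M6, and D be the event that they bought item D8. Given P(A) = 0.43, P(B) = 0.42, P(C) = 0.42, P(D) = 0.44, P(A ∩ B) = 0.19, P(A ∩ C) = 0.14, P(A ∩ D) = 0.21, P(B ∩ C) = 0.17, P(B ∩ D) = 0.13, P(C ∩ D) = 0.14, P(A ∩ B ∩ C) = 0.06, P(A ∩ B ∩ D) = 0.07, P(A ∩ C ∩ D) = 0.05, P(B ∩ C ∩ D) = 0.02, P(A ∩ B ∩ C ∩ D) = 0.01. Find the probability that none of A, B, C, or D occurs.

P(A ∪ B ∪ C ∪ D) = 0.43 + 0.42 + 0.42 + 0.44 − 0.19 − 0.14 − 0.21 − 0.17 − 0.13 − 0.14 + 0.06 + 0.07 + 0.05 + 0.02 − 0.01 = 0.92
P(none) = 1 − 0.92 = 0.08

0.08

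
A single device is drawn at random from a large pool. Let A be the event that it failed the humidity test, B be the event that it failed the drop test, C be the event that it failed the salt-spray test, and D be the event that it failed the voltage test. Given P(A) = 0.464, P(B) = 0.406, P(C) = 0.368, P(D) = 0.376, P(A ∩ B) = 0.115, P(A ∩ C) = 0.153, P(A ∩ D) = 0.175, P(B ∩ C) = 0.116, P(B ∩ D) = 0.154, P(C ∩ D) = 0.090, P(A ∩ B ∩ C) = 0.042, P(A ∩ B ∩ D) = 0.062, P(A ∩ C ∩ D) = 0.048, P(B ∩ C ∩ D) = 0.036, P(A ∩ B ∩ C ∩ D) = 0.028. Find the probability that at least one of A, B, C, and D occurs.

P(A ∪ B ∪ C ∪ D) = 0.464 + 0.406 + 0.368 + 0.376 − 0.115 − 0.153 − 0.175 − 0.116 − 0.154 − 0.090 + 0.042 + 0.062 + 0.048 + 0.036 − 0.028 = 0.971

0.971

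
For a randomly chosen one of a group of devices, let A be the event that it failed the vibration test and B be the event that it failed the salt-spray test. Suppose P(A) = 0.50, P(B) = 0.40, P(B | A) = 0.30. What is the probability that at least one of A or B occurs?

P(A ∩ B) = P(A)·P(B|A) = 0.50 × 0.30 = 0.15
P(A ∪ B) = 0.50 + 0.40 − 0.15 = 0.75

0.75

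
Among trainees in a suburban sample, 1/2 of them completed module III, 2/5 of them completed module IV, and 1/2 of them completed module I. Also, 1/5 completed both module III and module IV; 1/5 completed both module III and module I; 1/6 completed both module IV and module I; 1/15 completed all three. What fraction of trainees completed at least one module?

9/10

Using inclusion–exclusion:
P(at least one) = 1/2 + 2/5 + 1/2 − 1/5 − 1/5 − 1/6 + 1/15 = 9/10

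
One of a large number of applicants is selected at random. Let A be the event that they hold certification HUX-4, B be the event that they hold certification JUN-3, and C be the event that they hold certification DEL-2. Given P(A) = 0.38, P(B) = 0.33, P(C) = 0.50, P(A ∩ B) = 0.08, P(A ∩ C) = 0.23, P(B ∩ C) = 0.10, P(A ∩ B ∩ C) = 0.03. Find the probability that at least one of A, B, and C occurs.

0.83

P(A ∪ B ∪ C) = 0.38 + 0.33 + 0.50 − 0.08 − 0.23 − 0.10 + 0.03 = 0.83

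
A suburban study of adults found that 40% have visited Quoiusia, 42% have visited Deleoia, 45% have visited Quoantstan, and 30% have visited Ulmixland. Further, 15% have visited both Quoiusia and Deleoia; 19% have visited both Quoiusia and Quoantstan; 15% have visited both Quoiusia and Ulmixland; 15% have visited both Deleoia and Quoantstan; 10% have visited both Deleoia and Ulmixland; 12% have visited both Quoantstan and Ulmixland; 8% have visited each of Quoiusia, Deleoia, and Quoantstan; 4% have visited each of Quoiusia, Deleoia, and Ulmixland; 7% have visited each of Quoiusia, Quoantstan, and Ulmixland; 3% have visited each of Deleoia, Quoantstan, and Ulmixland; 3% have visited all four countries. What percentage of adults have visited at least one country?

P(at least one) = 40 + 42 + 45 + 30 − 15 − 19 − 15 − 15 − 10 − 12 + 8 + 4 + 7 + 3 − 3 = 90%

90%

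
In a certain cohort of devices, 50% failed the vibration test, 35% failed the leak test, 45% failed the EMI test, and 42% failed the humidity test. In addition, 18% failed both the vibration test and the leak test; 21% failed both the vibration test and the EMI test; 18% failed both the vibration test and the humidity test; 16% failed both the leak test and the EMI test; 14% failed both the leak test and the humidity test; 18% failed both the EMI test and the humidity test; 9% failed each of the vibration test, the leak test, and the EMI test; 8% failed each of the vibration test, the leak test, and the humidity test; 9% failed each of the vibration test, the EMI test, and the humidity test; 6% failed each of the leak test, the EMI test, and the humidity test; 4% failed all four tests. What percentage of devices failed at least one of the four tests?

95%

Apply inclusion-exclusion:
P(union) = 50 + 35 + 45 + 42 − 18 − 21 − 18 − 16 − 14 − 18 + 9 + 8 + 9 + 6 − 4 = 95%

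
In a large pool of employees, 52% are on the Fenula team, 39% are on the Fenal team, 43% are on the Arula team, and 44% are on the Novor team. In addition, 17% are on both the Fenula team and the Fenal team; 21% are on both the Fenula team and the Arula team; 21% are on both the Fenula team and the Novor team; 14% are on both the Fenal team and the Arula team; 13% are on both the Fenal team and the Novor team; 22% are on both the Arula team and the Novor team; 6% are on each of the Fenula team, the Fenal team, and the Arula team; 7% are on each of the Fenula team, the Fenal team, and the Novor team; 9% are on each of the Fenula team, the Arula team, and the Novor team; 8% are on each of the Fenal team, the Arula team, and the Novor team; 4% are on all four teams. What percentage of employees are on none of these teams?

4%

P(at least one) = 52 + 39 + 43 + 44 − 17 − 21 − 21 − 14 − 13 − 22 + 6 + 7 + 9 + 8 − 4 = 96%
P(none) = 100% − 96% = 4%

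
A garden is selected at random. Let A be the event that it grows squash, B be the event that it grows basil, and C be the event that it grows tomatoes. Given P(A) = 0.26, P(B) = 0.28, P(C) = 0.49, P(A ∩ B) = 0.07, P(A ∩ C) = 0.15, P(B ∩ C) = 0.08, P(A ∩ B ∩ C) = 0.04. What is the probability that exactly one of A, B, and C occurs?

Using the inclusion–exclusion count for exactly one event:
P(exactly one) = 0.26 + 0.28 + 0.49 − 2·0.07 − 2·0.15 − 2·0.08 + 3·0.04 = 0.55

0.55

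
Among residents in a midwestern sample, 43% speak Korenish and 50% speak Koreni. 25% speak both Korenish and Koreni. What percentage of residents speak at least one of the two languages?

68%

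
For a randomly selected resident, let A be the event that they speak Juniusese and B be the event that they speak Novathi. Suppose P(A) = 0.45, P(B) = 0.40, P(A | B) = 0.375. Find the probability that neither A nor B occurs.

0.30

P(A ∩ B) = P(B)·P(A|B) = 0.40 × 0.375 = 0.15
Inclusion–exclusion gives
P(A ∪ B) = 0.45 + 0.40 − 0.15 = 0.70
P(none) = 1 − 0.70 = 0.30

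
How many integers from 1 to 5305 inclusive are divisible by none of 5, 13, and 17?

3687

By inclusion-exclusion,
1061 + 408 + 312 − 81 − 62 − 24 + 4 = 1618
5305 − 1618 = 3687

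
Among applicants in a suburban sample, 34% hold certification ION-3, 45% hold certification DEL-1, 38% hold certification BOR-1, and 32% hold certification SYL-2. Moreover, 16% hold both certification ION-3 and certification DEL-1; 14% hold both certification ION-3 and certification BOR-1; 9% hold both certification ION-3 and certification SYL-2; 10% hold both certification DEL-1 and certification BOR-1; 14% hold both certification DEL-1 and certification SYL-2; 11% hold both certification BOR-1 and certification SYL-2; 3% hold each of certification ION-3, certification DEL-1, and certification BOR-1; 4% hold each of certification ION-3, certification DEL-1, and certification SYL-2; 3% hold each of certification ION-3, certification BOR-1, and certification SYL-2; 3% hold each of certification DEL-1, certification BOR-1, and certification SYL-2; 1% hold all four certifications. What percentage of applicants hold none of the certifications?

13%

By inclusion–exclusion:
P(at least one) = 34 + 45 + 38 + 32 − 16 − 14 − 9 − 10 − 14 − 11 + 3 + 4 + 3 + 3 − 1 = 87%
P(none) = 100% − 87% = 13%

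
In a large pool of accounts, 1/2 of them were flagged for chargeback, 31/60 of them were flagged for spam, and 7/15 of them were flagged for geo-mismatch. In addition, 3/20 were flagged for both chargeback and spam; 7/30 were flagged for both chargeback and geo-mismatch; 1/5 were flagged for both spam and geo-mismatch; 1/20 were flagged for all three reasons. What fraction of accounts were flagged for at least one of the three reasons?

By inclusion-exclusion,
P(at least one) = 1/2 + 31/60 + 7/15 − 3/20 − 7/30 − 1/5 + 1/20 = 19/20

19/20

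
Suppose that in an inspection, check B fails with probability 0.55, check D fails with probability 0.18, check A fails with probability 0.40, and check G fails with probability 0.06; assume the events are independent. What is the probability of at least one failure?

P(none) = (1 − 0.55) × (1 − 0.18) × (1 − 0.40) × (1 − 0.06) = 0.45 × 0.82 × 0.60 × 0.94 = 0.208116
P(at least one) = 1 − 0.208116 = 0.791884

0.791884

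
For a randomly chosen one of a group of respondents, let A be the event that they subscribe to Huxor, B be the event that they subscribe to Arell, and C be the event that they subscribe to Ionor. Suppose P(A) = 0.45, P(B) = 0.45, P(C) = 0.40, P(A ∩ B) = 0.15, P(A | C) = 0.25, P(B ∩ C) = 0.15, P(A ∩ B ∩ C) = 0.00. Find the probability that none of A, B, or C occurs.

0.10

P(A ∩ C) = P(C)·P(A|C) = 0.40 × 0.25 = 0.10
By inclusion-exclusion,
P(A ∪ B ∪ C) = 0.45 + 0.45 + 0.40 − 0.15 − 0.10 − 0.15 + 0.00 = 0.90
P(none) = 1 − 0.90 = 0.10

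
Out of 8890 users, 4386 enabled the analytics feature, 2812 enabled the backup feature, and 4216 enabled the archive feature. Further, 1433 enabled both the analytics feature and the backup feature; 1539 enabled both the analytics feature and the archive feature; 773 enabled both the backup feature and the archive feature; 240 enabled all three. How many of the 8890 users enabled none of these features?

981

By inclusion–exclusion:
|union| = 4386 + 2812 + 4216 − 1433 − 1539 − 773 + 240 = 7909
None: 8890 − 7909 = 981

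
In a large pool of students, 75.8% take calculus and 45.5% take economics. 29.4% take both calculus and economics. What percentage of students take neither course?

8.1%

P(at least one) = 75.8 + 45.5 − 29.4 = 91.9%
P(none) = 100% − 91.9% = 8.1%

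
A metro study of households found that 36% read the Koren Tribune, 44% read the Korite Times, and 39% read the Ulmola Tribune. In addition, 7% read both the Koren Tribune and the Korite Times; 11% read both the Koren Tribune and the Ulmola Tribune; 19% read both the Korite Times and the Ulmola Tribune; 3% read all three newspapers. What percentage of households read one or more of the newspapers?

Inclusion–exclusion gives
P(≥1) = 36 + 44 + 39 − 7 − 11 − 19 + 3 = 85%

85%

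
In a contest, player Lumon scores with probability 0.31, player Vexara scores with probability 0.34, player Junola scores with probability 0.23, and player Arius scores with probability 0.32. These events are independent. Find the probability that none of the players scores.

0.23844744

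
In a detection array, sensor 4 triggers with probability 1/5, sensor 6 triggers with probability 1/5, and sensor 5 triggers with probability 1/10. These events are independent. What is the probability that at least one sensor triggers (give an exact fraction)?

53/125

P(none) = (1 − 1/5) × (1 − 1/5) × (1 − 1/10) = 4/5 × 4/5 × 9/10 = 72/125
P(at least one) = 1 − 72/125 = 53/125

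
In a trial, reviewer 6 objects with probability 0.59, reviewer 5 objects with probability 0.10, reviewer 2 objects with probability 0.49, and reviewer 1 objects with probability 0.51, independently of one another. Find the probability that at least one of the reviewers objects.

Independence gives P(none) = ∏(1 − pᵢ).
P(none) = (1 − 0.59) × (1 − 0.10) × (1 − 0.49) × (1 − 0.51) = 0.41 × 0.90 × 0.51 × 0.49 = 0.0922131
P(at least one) = 1 − 0.0922131 = 0.9077869

0.9077869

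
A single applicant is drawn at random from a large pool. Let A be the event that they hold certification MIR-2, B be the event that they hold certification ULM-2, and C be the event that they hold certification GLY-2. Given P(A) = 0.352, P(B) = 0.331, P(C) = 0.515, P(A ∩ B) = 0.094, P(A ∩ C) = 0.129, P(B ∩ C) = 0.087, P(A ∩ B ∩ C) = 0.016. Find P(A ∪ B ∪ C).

0.904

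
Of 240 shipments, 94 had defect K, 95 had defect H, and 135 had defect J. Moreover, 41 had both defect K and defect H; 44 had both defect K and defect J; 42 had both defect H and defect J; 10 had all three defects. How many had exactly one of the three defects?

|exactly one| = 94 + 95 + 135 − 2·41 − 2·44 − 2·42 + 3·10 = 100

100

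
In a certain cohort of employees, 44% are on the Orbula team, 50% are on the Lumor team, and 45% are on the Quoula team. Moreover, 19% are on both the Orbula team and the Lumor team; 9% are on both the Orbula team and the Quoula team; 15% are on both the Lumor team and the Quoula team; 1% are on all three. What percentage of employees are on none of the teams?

P(at least one) = 44 + 50 + 45 − 19 − 9 − 15 + 1 = 97%
P(none) = 100% − 97% = 3%

3%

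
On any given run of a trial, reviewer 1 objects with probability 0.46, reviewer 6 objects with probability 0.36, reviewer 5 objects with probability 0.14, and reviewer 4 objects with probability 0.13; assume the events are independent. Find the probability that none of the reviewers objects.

P(none) = (1 − 0.46) × (1 − 0.36) × (1 − 0.14) × (1 − 0.13) = 0.54 × 0.64 × 0.86 × 0.87 = 0.25857792

0.25857792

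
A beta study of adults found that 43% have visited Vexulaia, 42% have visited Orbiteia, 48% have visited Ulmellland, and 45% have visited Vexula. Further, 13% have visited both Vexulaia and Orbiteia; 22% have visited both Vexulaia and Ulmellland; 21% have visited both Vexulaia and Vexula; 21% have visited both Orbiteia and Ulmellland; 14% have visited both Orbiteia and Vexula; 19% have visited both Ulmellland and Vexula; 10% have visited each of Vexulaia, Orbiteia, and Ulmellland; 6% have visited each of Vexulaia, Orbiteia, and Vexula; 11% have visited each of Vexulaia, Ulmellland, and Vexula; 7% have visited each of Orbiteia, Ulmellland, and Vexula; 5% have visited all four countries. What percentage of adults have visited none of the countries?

Using inclusion–exclusion:
P(union) = 43 + 42 + 48 + 45 − 13 − 22 − 21 − 21 − 14 − 19 + 10 + 6 + 11 + 7 − 5 = 97%
P(none) = 100% − 97% = 3%

3%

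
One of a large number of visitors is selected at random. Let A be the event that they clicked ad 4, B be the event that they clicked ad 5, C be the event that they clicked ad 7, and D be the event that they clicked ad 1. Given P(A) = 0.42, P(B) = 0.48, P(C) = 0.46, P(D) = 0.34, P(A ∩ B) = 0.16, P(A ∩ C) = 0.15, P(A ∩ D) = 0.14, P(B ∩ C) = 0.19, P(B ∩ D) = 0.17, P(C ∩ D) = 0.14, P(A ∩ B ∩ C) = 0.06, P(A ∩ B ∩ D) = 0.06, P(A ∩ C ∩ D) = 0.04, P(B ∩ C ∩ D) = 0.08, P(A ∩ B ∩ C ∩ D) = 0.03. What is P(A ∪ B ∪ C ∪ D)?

P(A ∪ B ∪ C ∪ D) = 0.42 + 0.48 + 0.46 + 0.34 − 0.16 − 0.15 − 0.14 − 0.19 − 0.17 − 0.14 + 0.06 + 0.06 + 0.04 + 0.08 − 0.03 = 0.96

0.96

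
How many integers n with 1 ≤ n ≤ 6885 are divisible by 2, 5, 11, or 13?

3442 + 1377 + 625 + 529 − 688 − 312 − 264 − 125 − 105 − 48 + 62 + 52 + 24 + 9 − 4 = 4574

4574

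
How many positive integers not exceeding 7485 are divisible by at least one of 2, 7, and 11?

Using inclusion–exclusion:
3742 + 1069 + 680 − 534 − 340 − 97 + 48 = 4568

4568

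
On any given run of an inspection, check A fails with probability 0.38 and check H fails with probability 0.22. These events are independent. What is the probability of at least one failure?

0.5164

P(none) = (1 − 0.38) × (1 − 0.22) = 0.62 × 0.78 = 0.4836
P(at least one) = 1 − 0.4836 = 0.5164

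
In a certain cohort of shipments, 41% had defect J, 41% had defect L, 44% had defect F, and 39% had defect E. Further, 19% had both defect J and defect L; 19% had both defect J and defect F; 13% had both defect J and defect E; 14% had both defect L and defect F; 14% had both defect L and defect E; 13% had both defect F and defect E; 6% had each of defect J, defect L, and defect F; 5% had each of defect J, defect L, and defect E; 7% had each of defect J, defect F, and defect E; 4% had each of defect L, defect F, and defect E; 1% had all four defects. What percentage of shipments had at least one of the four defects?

94%

By inclusion–exclusion:
P(union) = 41 + 41 + 44 + 39 − 19 − 19 − 13 − 14 − 14 − 13 + 6 + 5 + 7 + 4 − 1 = 94%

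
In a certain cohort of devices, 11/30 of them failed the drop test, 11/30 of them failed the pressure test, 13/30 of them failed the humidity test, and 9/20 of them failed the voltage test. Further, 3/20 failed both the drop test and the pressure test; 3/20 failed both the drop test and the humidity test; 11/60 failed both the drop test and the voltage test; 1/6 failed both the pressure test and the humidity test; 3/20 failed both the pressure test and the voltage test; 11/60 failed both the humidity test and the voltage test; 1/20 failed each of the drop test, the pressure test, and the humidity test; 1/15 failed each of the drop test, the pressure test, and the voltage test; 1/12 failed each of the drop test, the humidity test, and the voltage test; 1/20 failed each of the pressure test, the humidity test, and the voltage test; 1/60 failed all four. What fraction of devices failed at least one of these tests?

P(≥1) = 11/30 + 11/30 + 13/30 + 9/20 − 3/20 − 3/20 − 11/60 − 1/6 − 3/20 − 11/60 + 1/20 + 1/15 + 1/12 + 1/20 − 1/60 = 13/15

13/15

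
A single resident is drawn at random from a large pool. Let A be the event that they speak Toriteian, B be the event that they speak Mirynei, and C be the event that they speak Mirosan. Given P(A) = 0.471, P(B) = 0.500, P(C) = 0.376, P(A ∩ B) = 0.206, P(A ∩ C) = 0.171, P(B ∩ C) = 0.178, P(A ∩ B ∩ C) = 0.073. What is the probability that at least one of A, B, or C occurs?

0.865

Using inclusion–exclusion:
P(A ∪ B ∪ C) = 0.471 + 0.500 + 0.376 − 0.206 − 0.171 − 0.178 + 0.073 = 0.865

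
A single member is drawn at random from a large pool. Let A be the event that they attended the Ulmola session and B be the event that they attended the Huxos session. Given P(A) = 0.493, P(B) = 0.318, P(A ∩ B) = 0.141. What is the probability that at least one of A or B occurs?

0.670

P(A ∪ B) = 0.493 + 0.318 − 0.141 = 0.670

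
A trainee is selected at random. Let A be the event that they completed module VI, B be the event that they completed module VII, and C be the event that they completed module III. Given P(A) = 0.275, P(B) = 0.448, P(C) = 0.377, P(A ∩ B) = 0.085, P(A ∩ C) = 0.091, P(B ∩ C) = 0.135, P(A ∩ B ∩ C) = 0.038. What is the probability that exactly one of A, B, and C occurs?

0.592

By inclusion–exclusion (exactly-one form):
P(exactly one) = 0.275 + 0.448 + 0.377 − 2·0.085 − 2·0.091 − 2·0.135 + 3·0.038 = 0.592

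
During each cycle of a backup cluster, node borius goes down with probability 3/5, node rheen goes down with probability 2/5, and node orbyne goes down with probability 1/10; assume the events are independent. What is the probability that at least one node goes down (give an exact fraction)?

98/125

P(none) = (1 − 3/5) × (1 − 2/5) × (1 − 1/10) = 2/5 × 3/5 × 9/10 = 27/125
P(at least one) = 1 − 27/125 = 98/125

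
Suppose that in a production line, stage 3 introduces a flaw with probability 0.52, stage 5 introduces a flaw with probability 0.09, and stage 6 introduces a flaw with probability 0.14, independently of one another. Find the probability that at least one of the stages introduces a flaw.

0.624352

P(none) = (1 − 0.52) × (1 − 0.09) × (1 − 0.14) = 0.48 × 0.91 × 0.86 = 0.375648
P(at least one) = 1 − 0.375648 = 0.624352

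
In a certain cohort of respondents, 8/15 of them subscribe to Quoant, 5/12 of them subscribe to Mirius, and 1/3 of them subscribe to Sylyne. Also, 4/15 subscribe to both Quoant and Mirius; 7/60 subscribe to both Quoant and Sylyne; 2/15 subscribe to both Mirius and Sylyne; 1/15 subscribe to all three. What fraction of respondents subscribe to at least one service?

P(≥1) = 8/15 + 5/12 + 1/3 − 4/15 − 7/60 − 2/15 + 1/15 = 5/6

5/6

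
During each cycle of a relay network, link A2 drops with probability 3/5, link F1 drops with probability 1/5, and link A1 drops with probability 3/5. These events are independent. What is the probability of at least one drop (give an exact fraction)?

Independence gives P(none) = ∏(1 − pᵢ).
P(none) = (1 − 3/5) × (1 − 1/5) × (1 − 3/5) = 2/5 × 4/5 × 2/5 = 16/125
P(at least one) = 1 − 16/125 = 109/125

109/125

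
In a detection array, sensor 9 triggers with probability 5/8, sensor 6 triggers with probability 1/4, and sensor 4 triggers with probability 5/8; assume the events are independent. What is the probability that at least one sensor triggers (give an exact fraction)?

Since the events are independent, P(none) is the product of the individual non-occurrence probabilities.
P(none) = (1 − 5/8) × (1 − 1/4) × (1 − 5/8) = 3/8 × 3/4 × 3/8 = 27/256
P(at least one) = 1 − 27/256 = 229/256

229/256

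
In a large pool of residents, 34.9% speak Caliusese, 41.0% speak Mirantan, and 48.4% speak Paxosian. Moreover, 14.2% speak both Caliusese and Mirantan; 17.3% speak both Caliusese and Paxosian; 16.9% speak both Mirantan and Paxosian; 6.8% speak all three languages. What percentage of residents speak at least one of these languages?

Inclusion–exclusion gives
P(≥1) = 34.9 + 41.0 + 48.4 − 14.2 − 17.3 − 16.9 + 6.8 = 82.7%

82.7%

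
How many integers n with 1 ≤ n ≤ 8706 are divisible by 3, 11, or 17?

3741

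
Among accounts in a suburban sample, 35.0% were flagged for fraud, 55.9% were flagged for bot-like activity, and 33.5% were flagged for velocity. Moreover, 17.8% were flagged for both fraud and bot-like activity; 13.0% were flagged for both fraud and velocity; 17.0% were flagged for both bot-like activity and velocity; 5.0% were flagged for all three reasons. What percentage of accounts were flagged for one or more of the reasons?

81.6%

P(at least one) = 35.0 + 55.9 + 33.5 − 17.8 − 13.0 − 17.0 + 5.0 = 81.6%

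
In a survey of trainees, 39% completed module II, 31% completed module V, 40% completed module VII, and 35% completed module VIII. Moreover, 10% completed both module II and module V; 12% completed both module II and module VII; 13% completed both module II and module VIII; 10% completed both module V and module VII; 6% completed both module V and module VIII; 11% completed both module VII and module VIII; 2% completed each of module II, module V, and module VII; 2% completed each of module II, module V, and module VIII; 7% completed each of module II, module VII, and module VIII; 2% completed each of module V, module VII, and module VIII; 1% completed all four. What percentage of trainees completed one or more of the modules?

95%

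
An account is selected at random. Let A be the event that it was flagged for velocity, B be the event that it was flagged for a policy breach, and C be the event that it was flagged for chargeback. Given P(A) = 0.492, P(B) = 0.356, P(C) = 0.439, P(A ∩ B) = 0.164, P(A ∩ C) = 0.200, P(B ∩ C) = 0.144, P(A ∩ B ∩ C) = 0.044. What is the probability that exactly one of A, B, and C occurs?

By inclusion–exclusion (exactly-one form):
P(exactly one) = 0.492 + 0.356 + 0.439 − 2·0.164 − 2·0.200 − 2·0.144 + 3·0.044 = 0.403

0.403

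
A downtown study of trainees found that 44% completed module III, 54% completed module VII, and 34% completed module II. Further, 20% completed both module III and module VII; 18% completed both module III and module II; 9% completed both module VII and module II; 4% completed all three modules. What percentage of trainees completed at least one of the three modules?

89%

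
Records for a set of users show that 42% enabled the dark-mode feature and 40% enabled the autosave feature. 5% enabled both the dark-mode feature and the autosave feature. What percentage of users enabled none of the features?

23%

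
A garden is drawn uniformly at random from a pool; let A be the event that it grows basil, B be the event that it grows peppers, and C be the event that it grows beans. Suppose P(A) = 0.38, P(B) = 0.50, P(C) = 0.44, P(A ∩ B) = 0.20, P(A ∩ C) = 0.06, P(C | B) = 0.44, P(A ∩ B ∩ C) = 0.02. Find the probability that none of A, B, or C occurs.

0.14

P(B ∩ C) = P(B)·P(C|B) = 0.50 × 0.44 = 0.22
Using inclusion–exclusion:
P(A ∪ B ∪ C) = 0.38 + 0.50 + 0.44 − 0.20 − 0.06 − 0.22 + 0.02 = 0.86
P(none) = 1 − 0.86 = 0.14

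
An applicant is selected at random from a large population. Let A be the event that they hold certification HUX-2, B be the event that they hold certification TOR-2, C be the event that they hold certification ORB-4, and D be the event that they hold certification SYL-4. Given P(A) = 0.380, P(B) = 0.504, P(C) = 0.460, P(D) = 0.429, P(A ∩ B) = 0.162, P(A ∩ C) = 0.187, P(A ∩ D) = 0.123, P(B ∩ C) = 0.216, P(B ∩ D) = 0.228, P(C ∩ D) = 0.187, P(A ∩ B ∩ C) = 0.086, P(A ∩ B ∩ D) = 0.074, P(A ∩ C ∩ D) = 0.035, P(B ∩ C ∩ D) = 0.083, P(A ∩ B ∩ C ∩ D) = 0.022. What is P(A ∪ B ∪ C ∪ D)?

0.926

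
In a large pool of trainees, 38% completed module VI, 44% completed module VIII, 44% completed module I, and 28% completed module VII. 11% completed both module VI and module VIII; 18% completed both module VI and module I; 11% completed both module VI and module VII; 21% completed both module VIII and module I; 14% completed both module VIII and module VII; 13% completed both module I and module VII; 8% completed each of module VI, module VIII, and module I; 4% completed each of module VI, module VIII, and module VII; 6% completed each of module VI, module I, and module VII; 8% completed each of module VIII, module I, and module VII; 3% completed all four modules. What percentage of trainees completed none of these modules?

11%

P(union) = 38 + 44 + 44 + 28 − 11 − 18 − 11 − 21 − 14 − 13 + 8 + 4 + 6 + 8 − 3 = 89%
P(none) = 100% − 89% = 11%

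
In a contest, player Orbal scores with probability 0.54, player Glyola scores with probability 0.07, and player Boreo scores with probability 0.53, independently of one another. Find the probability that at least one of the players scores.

0.798934

Independence gives P(none) = ∏(1 − pᵢ).
P(none) = (1 − 0.54) × (1 − 0.07) × (1 − 0.53) = 0.46 × 0.93 × 0.47 = 0.201066
P(at least one) = 1 − 0.201066 = 0.798934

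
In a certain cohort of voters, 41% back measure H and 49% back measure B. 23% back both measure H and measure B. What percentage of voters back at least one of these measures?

Using inclusion–exclusion:
P(at least one) = 41 + 49 − 23 = 67%

67%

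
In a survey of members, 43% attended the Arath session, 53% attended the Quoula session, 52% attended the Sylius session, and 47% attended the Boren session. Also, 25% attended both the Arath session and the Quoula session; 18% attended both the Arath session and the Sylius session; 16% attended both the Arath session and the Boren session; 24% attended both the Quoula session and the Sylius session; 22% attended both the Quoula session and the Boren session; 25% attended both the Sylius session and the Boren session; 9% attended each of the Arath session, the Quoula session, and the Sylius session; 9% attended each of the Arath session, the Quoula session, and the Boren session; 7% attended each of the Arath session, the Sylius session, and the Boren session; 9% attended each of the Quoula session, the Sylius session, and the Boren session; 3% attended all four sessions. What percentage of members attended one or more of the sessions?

96%

P(≥1) = 43 + 53 + 52 + 47 − 25 − 18 − 16 − 24 − 22 − 25 + 9 + 9 + 7 + 9 − 3 = 96%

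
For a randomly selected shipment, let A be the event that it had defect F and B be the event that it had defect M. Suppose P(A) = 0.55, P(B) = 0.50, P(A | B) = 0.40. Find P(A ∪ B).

0.85

P(A ∩ B) = P(B)·P(A|B) = 0.50 × 0.40 = 0.20
P(A ∪ B) = 0.55 + 0.50 − 0.20 = 0.85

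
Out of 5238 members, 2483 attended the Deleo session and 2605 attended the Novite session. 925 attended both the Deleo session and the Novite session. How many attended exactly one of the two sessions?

3238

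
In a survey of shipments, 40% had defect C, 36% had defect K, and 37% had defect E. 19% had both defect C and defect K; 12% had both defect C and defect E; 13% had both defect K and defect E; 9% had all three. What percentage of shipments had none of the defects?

By inclusion-exclusion,
P(at least one) = 40 + 36 + 37 − 19 − 12 − 13 + 9 = 78%
P(none) = 100% − 78% = 22%

22%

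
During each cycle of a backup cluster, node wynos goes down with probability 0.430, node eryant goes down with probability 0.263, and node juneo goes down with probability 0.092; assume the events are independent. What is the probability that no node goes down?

0.38144172

Since the events are independent, P(none) is the product of the individual non-occurrence probabilities.
P(none) = (1 − 0.430) × (1 − 0.263) × (1 − 0.092) = 0.570 × 0.737 × 0.908 = 0.38144172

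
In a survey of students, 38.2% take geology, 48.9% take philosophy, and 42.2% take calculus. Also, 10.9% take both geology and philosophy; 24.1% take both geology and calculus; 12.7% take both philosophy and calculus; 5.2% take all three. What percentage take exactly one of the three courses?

P(exactly one) = 38.2 + 48.9 + 42.2 − 2·10.9 − 2·24.1 − 2·12.7 + 3·5.2 = 49.5%

49.5%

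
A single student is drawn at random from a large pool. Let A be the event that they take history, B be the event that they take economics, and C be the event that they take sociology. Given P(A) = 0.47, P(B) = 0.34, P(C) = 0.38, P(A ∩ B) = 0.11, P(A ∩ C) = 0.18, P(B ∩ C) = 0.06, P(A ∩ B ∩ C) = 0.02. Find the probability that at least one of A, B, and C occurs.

0.86

By inclusion–exclusion:
P(A ∪ B ∪ C) = 0.47 + 0.34 + 0.38 − 0.11 − 0.18 − 0.06 + 0.02 = 0.86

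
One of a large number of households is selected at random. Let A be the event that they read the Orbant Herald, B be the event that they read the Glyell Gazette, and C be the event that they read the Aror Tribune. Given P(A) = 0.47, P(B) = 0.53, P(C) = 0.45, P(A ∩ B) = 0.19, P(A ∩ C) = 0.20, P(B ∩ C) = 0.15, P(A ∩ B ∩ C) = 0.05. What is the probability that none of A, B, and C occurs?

0.04

Using inclusion–exclusion:
P(A ∪ B ∪ C) = 0.47 + 0.53 + 0.45 − 0.19 − 0.20 − 0.15 + 0.05 = 0.96
P(none) = 1 − 0.96 = 0.04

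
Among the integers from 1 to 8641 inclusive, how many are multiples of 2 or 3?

By inclusion–exclusion:
floor(8641/2) + floor(8641/3) − floor(8641/6) = 4320 + 2880 − 1440 = 5760

5760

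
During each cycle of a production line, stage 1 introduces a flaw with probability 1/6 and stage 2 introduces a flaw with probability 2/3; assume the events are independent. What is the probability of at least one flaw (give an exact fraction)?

P(none) = (1 − 1/6) × (1 − 2/3) = 5/6 × 1/3 = 5/18
P(at least one) = 1 − 5/18 = 13/18

13/18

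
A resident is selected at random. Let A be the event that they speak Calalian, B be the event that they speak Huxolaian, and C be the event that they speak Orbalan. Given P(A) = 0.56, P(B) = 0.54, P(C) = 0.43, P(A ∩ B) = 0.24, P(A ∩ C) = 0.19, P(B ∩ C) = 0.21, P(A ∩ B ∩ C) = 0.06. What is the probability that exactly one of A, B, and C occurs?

0.43

P(exactly one) = 0.56 + 0.54 + 0.43 − 2·0.24 − 2·0.19 − 2·0.21 + 3·0.06 = 0.43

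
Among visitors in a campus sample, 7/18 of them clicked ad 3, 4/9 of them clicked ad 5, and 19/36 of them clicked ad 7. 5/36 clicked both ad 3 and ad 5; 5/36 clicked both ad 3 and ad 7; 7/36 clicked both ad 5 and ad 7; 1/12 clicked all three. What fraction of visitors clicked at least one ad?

35/36

Apply inclusion-exclusion:
P(union) = 7/18 + 4/9 + 19/36 − 5/36 − 5/36 − 7/36 + 1/12 = 35/36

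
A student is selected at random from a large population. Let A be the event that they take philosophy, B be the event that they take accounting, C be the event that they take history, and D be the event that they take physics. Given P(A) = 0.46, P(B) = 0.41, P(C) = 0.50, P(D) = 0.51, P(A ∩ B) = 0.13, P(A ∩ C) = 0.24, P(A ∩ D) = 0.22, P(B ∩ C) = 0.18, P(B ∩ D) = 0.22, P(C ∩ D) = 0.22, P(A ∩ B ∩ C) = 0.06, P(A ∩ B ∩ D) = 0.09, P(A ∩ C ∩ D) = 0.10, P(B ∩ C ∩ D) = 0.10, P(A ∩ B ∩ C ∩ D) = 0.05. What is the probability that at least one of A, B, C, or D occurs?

Apply inclusion-exclusion:
P(A ∪ B ∪ C ∪ D) = 0.46 + 0.41 + 0.50 + 0.51 − 0.13 − 0.24 − 0.22 − 0.18 − 0.22 − 0.22 + 0.06 + 0.09 + 0.10 + 0.10 − 0.05 = 0.97

0.97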